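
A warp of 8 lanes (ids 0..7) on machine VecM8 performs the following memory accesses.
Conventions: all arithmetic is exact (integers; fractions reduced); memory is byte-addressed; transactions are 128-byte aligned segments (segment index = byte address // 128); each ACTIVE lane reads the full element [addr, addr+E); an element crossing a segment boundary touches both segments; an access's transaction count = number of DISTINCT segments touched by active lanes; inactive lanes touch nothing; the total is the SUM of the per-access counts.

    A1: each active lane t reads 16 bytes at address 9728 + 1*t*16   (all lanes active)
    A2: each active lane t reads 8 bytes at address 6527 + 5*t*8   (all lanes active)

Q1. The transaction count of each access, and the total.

A1: 1 transaction
A2: 4 transactions

Answer: 1,4; total 5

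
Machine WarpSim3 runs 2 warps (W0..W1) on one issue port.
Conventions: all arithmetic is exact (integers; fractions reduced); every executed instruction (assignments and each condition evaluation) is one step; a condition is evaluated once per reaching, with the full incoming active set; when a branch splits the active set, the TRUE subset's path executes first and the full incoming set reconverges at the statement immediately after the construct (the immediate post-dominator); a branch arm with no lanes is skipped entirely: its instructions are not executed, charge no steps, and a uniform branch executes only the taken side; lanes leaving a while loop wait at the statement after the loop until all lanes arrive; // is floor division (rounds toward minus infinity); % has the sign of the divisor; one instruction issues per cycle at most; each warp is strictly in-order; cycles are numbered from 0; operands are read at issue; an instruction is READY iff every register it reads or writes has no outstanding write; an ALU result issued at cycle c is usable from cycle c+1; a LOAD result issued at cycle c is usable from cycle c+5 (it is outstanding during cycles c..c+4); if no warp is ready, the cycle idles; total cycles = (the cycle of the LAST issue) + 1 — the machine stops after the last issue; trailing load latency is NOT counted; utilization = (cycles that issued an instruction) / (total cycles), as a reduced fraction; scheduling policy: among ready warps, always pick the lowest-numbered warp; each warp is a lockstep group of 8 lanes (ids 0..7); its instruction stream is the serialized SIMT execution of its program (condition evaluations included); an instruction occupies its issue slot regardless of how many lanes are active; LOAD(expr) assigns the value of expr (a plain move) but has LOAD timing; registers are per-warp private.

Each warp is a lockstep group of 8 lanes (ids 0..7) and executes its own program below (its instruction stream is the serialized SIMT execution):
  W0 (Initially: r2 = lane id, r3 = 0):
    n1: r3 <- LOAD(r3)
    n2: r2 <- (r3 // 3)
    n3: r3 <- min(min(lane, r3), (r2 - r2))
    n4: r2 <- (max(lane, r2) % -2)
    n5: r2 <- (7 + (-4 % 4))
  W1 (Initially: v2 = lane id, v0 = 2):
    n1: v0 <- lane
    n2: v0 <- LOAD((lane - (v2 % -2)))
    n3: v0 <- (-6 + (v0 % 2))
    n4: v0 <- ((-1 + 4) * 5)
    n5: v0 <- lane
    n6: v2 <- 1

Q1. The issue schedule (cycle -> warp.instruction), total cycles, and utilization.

cycle 0: W0.I0
cycle 1: W1.I0
cycle 2: W1.I1
cycle 3: idle
cycle 4: idle
cycle 5: W0.I1
cycle 6: W0.I2
cycle 7: W0.I3
cycle 8: W0.I4
cycle 9: W1.I2
cycle 10: W1.I3
cycle 11: W1.I4
cycle 12: W1.I5

Answer: 13 cycles, utilization 11/13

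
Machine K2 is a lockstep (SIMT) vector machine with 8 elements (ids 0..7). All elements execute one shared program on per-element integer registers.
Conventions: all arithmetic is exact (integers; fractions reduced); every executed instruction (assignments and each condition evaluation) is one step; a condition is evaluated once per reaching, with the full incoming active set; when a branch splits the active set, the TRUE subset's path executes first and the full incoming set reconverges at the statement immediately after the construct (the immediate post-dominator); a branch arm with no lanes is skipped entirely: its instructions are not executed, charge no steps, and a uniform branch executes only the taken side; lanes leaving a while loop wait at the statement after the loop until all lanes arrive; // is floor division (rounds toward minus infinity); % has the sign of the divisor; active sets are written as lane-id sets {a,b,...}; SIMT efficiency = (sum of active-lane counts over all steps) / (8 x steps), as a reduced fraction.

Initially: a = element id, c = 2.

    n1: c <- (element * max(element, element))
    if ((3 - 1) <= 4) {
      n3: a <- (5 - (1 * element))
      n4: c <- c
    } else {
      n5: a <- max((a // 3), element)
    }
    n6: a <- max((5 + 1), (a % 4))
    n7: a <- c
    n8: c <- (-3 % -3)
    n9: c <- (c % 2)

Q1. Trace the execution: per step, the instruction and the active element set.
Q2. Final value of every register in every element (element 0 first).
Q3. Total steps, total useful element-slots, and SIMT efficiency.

step 0: c <- (element * max(element, element)) {0,1,2,3,4,5,6,7}
step 1: eval ((3 - 1) <= 4)          {0,1,2,3,4,5,6,7}
step 2: a <- (5 - (1 * element))     {0,1,2,3,4,5,6,7}
step 3: c <- c                       {0,1,2,3,4,5,6,7}
step 4: a <- max((5 + 1), (a % 4))   {0,1,2,3,4,5,6,7}
step 5: a <- c                       {0,1,2,3,4,5,6,7}
step 6: c <- (-3 % -3)               {0,1,2,3,4,5,6,7}
step 7: c <- (c % 2)                 {0,1,2,3,4,5,6,7}

Answer: 8 steps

a: 0,1,4,9,16,25,36,49
c: 0,0,0,0,0,0,0,0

steps = 8; useful = 64; efficiency = 64/64 = 1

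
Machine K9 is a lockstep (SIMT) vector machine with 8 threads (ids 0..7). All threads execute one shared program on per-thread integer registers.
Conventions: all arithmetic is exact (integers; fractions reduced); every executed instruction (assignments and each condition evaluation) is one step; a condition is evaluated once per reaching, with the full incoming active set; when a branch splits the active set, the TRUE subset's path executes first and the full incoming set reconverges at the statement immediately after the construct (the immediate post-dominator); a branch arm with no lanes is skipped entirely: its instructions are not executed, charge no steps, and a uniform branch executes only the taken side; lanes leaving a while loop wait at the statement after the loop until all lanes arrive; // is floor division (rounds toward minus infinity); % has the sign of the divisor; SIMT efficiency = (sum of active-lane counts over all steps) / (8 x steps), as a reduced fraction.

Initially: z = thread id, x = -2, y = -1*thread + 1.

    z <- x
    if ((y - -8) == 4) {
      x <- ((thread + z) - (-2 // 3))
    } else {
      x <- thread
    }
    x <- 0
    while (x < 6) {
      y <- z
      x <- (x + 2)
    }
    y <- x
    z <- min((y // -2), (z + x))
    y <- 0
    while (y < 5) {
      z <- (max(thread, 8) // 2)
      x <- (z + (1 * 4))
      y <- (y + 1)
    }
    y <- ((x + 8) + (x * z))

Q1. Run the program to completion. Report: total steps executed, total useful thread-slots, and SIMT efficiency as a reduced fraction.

Answer: 40 steps, 312 useful, 39/40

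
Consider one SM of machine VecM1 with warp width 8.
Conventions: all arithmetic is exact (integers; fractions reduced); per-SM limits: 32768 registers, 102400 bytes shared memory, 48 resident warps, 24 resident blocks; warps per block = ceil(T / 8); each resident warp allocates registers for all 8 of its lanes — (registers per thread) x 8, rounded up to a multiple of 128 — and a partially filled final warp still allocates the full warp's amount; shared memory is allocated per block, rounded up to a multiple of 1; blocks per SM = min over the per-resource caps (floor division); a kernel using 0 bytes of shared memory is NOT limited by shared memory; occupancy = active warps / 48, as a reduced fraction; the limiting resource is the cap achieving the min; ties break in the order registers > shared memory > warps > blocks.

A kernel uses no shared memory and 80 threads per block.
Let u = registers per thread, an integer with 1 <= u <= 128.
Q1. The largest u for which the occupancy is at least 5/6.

Answer: u = 96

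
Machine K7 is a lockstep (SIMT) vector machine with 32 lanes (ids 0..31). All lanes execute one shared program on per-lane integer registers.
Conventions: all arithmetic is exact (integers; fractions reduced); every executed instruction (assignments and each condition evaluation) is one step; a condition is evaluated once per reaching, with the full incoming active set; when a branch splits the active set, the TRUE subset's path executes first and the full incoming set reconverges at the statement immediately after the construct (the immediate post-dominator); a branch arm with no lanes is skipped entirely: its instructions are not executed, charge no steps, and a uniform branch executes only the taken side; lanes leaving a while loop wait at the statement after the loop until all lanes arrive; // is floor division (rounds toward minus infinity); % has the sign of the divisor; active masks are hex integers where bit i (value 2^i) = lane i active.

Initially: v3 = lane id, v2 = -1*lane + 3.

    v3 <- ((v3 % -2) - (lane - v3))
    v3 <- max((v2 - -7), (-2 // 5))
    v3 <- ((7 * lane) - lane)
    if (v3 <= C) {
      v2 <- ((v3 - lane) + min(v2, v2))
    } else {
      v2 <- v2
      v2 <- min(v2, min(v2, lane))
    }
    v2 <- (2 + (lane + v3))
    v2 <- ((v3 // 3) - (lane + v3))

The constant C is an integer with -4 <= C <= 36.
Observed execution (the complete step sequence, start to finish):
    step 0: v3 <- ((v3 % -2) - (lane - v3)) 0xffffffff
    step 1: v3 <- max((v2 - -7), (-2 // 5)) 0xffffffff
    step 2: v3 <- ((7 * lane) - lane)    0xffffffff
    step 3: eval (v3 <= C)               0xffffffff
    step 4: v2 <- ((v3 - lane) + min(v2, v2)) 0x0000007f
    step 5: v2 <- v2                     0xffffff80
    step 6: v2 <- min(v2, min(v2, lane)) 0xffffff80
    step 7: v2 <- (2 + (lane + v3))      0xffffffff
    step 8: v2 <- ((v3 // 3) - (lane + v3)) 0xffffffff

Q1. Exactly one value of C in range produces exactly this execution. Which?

Answer: C = 36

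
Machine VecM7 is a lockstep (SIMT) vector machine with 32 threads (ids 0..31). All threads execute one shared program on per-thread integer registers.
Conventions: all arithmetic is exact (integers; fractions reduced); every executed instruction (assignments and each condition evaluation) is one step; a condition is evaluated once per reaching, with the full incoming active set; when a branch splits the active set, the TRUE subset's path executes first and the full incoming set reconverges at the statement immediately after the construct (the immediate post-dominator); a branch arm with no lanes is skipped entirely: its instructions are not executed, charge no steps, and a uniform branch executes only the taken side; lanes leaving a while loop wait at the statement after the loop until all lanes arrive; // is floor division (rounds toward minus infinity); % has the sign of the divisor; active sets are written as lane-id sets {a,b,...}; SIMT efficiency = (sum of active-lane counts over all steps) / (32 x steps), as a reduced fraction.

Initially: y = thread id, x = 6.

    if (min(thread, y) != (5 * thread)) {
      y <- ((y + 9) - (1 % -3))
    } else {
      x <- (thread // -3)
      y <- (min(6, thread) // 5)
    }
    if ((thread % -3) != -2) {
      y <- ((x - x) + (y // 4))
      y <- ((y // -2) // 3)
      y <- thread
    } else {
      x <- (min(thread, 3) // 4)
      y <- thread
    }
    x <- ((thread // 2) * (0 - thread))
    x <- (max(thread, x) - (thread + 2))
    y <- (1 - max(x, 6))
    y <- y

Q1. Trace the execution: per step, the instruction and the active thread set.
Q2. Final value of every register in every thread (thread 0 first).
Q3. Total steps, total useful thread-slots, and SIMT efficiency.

step 0: eval (min(thread, y) != (5 * thread)) {0,1,2,3,4,5,6,7,8,9,10,11,12,13,14,15,16,17,18,19,20,21,22,23,24,25,26,27,28,29,30,31}
step 1: y <- ((y + 9) - (1 % -3))    {1,2,3,4,5,6,7,8,9,10,11,12,13,14,15,16,17,18,19,20,21,22,23,24,25,26,27,28,29,30,31}
step 2: x <- (thread // -3)          {0}
step 3: y <- (min(6, thread) // 5)   {0}
step 4: eval ((thread % -3) != -2)   {0,1,2,3,4,5,6,7,8,9,10,11,12,13,14,15,16,17,18,19,20,21,22,23,24,25,26,27,28,29,30,31}
step 5: y <- ((x - x) + (y // 4))    {0,2,3,5,6,8,9,11,12,14,15,17,18,20,21,23,24,26,27,29,30}
step 6: y <- ((y // -2) // 3)        {0,2,3,5,6,8,9,11,12,14,15,17,18,20,21,23,24,26,27,29,30}
step 7: y <- thread                  {0,2,3,5,6,8,9,11,12,14,15,17,18,20,21,23,24,26,27,29,30}
step 8: x <- (min(thread, 3) // 4)   {1,4,7,10,13,16,19,22,25,28,31}
step 9: y <- thread                  {1,4,7,10,13,16,19,22,25,28,31}
step 10: x <- ((thread // 2) * (0 - thread)) {0,1,2,3,4,5,6,7,8,9,10,11,12,13,14,15,16,17,18,19,20,21,22,23,24,25,26,27,28,29,30,31}
step 11: x <- (max(thread, x) - (thread + 2)) {0,1,2,3,4,5,6,7,8,9,10,11,12,13,14,15,16,17,18,19,20,21,22,23,24,25,26,27,28,29,30,31}
step 12: y <- (1 - max(x, 6))         {0,1,2,3,4,5,6,7,8,9,10,11,12,13,14,15,16,17,18,19,20,21,22,23,24,25,26,27,28,29,30,31}
step 13: y <- y                       {0,1,2,3,4,5,6,7,8,9,10,11,12,13,14,15,16,17,18,19,20,21,22,23,24,25,26,27,28,29,30,31}

Answer: 14 steps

y: -5,-5,-5,-5,-5,-5,-5,-5,-5,-5,-5,-5,-5,-5,-5,-5,-5,-5,-5,-5,-5,-5,-5,-5,-5,-5,-5,-5,-5,-5,-5,-5
x: -2,-2,-2,-2,-2,-2,-2,-2,-2,-2,-2,-2,-2,-2,-2,-2,-2,-2,-2,-2,-2,-2,-2,-2,-2,-2,-2,-2,-2,-2,-2,-2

steps = 14; useful = 310; efficiency = 310/448 = 155/224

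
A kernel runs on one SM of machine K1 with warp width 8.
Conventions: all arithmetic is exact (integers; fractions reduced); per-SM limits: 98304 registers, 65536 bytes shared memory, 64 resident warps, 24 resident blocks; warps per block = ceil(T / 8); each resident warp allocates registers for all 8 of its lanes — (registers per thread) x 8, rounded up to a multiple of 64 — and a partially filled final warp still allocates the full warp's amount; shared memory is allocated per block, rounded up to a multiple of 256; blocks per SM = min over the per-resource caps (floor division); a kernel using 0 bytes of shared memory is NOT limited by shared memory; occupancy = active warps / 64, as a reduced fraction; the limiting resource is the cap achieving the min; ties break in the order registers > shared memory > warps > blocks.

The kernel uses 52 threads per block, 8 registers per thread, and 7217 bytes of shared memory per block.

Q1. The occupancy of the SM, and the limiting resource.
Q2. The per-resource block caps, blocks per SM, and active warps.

Answer: occupancy 7/8, limited by shared memory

registers: 219 blocks
shared memory: 8 blocks
warps: 9 blocks
blocks: 24 blocks

Answer: 8 blocks, 56 active warps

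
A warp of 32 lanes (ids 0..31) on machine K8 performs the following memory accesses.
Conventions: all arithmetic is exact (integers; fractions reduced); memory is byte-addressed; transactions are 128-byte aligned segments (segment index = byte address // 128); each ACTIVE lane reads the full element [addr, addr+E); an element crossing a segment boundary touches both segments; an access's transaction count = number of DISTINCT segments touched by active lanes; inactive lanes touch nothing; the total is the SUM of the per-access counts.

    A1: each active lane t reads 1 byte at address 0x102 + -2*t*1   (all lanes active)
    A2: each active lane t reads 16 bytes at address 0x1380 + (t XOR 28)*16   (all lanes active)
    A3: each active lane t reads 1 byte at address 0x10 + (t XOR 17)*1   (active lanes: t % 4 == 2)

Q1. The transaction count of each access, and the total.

A1: 2 transactions
A2: 4 transactions
A3: 1 transaction

Answer: 2,4,1; total 7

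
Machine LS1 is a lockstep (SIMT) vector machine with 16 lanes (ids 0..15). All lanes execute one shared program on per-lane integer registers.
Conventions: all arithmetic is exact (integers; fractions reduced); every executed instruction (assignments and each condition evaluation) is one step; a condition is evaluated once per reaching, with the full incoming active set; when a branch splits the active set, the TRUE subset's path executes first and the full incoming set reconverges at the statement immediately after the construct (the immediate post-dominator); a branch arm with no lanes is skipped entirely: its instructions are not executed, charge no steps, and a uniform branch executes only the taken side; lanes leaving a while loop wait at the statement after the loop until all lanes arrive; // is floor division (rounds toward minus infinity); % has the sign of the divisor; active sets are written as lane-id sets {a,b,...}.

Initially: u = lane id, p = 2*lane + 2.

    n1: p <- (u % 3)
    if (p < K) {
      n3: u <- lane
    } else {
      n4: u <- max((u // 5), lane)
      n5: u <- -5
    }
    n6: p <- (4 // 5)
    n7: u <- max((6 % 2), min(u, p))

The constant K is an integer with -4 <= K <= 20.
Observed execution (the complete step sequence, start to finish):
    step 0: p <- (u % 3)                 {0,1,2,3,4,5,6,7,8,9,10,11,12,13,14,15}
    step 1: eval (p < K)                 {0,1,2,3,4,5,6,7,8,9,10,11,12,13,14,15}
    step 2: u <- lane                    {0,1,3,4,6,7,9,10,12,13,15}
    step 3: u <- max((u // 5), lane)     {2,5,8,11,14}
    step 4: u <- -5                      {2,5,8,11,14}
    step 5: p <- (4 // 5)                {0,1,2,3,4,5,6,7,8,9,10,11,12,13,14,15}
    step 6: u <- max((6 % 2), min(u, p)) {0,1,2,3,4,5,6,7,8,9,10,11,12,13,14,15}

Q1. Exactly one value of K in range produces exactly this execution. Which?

Answer: K = 2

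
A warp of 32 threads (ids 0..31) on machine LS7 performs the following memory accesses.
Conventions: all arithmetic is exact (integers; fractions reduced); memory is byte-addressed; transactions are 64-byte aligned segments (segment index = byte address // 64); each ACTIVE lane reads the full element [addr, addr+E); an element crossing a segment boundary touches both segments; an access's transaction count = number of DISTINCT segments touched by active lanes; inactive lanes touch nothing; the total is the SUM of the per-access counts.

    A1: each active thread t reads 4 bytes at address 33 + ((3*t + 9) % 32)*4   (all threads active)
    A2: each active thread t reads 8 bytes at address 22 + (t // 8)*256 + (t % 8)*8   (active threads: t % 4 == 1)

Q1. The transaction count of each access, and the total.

A1: 3 transactions
A2: 8 transactions

Answer: 3,8; total 11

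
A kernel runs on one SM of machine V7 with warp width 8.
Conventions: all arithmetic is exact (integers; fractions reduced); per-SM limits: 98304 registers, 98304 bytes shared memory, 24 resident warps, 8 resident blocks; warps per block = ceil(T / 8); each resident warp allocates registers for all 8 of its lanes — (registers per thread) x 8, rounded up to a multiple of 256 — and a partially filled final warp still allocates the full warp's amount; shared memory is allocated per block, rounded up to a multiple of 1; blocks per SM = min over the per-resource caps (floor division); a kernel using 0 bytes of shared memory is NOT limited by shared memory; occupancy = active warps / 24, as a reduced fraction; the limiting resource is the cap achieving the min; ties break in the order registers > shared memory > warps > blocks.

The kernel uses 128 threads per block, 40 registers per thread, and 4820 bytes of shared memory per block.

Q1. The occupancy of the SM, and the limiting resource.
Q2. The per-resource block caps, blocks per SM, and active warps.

Answer: occupancy 2/3, limited by warps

registers: 12 blocks
shared memory: 20 blocks
warps: 1 block
blocks: 8 blocks

Answer: 1 block, 16 active warps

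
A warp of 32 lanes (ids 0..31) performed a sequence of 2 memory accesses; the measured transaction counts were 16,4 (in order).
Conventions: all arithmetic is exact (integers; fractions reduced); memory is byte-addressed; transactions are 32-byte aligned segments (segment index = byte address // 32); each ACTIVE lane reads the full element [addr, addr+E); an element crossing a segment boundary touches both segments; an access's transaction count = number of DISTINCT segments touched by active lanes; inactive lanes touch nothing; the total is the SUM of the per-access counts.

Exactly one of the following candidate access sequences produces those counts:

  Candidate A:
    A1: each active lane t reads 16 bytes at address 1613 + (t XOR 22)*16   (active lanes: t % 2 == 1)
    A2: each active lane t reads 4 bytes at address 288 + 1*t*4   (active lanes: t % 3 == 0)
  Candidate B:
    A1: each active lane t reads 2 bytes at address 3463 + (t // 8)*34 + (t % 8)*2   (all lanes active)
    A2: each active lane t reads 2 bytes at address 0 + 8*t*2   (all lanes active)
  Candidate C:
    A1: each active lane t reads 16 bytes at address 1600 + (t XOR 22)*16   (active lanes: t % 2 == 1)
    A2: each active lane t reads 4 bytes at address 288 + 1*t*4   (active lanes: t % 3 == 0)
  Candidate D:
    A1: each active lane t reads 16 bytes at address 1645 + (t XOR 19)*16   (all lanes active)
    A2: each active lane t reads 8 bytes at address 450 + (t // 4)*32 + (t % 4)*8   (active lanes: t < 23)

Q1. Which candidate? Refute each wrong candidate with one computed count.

A: A1 gives 17 transactions, not 16
B: A1 gives 4 transactions, not 16
D: A1 gives 17 transactions, not 16
C: all counts match (16,4)

Answer: C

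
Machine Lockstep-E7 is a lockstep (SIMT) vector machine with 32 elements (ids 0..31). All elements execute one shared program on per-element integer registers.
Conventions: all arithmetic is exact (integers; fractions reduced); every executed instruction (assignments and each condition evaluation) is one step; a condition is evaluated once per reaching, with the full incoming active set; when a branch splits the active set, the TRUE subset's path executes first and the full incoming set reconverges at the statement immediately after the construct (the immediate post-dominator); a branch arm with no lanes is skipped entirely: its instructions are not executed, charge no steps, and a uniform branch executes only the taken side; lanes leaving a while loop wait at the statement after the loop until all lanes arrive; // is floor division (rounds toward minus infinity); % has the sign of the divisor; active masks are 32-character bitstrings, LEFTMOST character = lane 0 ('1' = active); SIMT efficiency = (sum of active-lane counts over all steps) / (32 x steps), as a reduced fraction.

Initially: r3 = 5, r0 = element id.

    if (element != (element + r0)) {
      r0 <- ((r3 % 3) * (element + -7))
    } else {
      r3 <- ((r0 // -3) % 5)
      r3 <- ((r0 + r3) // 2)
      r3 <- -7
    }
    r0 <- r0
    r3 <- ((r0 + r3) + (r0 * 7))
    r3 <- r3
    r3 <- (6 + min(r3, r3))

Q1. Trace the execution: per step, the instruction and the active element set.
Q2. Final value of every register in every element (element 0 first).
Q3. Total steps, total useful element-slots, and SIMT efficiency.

step 0: eval (element != (element + r0)) 11111111111111111111111111111111
step 1: r0 <- ((r3 % 3) * (element + -7)) 01111111111111111111111111111111
step 2: r3 <- ((r0 // -3) % 5)       10000000000000000000000000000000
step 3: r3 <- ((r0 + r3) // 2)       10000000000000000000000000000000
step 4: r3 <- -7                     10000000000000000000000000000000
step 5: r0 <- r0                     11111111111111111111111111111111
step 6: r3 <- ((r0 + r3) + (r0 * 7)) 11111111111111111111111111111111
step 7: r3 <- r3                     11111111111111111111111111111111
step 8: r3 <- (6 + min(r3, r3))      11111111111111111111111111111111

Answer: 9 steps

r3: -1,-85,-69,-53,-37,-21,-5,11,27,43,59,75,91,107,123,139,155,171,187,203,219,235,251,267,283,299,315,331,347,363,379,395
r0: 0,-12,-10,-8,-6,-4,-2,0,2,4,6,8,10,12,14,16,18,20,22,24,26,28,30,32,34,36,38,40,42,44,46,48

steps = 9; useful = 194; efficiency = 194/288 = 97/144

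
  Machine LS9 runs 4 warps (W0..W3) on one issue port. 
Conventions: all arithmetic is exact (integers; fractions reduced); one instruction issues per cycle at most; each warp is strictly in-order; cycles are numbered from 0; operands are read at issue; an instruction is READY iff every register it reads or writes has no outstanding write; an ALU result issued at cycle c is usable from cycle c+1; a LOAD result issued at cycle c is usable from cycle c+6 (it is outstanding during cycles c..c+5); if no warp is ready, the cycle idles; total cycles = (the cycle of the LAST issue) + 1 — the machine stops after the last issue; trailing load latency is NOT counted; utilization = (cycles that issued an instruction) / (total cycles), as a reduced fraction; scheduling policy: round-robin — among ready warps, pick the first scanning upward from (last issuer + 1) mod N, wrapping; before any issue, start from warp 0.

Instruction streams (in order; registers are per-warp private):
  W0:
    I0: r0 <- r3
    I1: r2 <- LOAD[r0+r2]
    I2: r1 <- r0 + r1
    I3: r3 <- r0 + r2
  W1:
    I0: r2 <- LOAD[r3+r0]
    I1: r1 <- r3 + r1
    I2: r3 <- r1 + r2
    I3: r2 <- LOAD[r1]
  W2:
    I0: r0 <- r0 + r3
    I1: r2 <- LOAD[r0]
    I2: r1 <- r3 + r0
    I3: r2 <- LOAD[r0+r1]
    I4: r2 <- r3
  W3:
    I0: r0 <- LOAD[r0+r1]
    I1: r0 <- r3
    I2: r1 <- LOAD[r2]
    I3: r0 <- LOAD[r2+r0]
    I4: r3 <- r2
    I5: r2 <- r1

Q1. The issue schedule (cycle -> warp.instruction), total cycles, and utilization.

cycle 0: W0.I0
cycle 1: W1.I0
cycle 2: W2.I0
cycle 3: W3.I0
cycle 4: W0.I1
cycle 5: W1.I1
cycle 6: W2.I1
cycle 7: W0.I2
cycle 8: W1.I2
cycle 9: W2.I2
cycle 10: W3.I1
cycle 11: W0.I3
cycle 12: W1.I3
cycle 13: W2.I3
cycle 14: W3.I2
cycle 15: W3.I3
cycle 16: W3.I4
cycle 17: idle
cycle 18: idle
cycle 19: W2.I4
cycle 20: W3.I5

Answer: 21 cycles, utilization 19/21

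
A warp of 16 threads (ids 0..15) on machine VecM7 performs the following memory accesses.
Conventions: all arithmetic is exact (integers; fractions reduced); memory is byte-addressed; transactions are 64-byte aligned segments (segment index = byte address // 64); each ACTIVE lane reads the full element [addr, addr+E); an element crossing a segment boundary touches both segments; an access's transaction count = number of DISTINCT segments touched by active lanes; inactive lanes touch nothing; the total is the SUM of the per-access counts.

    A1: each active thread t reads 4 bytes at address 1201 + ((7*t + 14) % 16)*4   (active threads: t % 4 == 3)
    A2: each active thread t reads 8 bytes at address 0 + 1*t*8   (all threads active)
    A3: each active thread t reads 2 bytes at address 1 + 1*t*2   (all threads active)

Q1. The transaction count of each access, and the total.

A1: 2 transactions
A2: 2 transactions
A3: 1 transaction

Answer: 2,2,1; total 5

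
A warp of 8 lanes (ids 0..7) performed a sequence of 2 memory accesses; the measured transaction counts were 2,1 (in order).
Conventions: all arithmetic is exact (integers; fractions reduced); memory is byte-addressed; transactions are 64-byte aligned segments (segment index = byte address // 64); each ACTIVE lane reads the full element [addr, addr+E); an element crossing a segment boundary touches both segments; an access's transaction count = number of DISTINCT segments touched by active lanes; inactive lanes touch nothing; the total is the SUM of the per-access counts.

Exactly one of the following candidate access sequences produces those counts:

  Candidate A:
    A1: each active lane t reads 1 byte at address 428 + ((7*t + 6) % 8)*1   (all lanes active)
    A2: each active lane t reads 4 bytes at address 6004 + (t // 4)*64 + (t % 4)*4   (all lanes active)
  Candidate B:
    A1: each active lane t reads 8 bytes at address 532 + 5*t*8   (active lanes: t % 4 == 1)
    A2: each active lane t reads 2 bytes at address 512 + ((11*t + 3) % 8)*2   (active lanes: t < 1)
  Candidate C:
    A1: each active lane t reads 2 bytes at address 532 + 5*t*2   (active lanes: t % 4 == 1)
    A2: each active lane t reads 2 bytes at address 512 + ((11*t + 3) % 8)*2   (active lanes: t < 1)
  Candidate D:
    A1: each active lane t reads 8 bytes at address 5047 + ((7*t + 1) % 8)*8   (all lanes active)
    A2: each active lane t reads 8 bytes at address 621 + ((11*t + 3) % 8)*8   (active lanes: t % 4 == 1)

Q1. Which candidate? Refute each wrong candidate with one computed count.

A: A1 gives 1 transaction, not 2
B: A1 gives 3 transactions, not 2
D: A2 gives 2 transactions, not 1
C: all counts match (2,1)

Answer: C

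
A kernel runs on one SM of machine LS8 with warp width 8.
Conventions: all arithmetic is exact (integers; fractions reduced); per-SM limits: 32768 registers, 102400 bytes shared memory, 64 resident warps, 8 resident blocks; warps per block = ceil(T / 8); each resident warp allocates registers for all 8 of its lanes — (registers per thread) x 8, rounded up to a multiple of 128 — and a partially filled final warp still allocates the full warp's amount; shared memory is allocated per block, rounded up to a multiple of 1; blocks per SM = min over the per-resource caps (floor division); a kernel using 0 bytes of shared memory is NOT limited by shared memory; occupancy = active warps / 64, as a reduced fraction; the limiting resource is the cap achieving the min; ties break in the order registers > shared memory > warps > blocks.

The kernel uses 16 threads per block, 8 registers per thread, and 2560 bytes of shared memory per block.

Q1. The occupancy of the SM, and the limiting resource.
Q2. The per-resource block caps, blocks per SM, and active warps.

Answer: occupancy 1/4, limited by blocks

registers: 128 blocks
shared memory: 40 blocks
warps: 32 blocks
blocks: 8 blocks

Answer: 8 blocks, 16 active warps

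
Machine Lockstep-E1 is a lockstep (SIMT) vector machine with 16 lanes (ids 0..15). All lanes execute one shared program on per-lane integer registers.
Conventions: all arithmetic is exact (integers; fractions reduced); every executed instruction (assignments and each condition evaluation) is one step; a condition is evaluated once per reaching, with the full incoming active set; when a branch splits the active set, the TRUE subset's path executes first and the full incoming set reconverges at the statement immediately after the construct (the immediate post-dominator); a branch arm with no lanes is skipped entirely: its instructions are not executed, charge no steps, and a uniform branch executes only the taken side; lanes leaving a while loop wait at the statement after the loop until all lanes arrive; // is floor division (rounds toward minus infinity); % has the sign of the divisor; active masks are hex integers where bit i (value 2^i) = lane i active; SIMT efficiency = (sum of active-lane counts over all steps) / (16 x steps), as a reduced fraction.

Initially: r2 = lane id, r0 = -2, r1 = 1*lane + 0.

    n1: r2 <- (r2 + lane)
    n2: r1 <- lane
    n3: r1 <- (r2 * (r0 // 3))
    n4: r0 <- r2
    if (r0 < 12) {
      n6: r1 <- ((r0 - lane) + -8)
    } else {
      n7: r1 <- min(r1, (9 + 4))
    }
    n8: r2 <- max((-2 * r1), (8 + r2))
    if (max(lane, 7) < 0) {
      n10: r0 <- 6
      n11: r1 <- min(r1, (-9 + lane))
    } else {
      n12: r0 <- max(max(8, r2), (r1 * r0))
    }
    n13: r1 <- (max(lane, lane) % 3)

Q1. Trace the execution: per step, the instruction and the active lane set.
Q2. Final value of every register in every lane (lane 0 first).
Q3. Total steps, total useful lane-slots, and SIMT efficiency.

step 0: r2 <- (r2 + lane)            0xffff
step 1: r1 <- lane                   0xffff
step 2: r1 <- (r2 * (r0 // 3))       0xffff
step 3: r0 <- r2                     0xffff
step 4: eval (r0 < 12)               0xffff
step 5: r1 <- ((r0 - lane) + -8)     0x003f
step 6: r1 <- min(r1, (9 + 4))       0xffc0
step 7: r2 <- max((-2 * r1), (8 + r2)) 0xffff
step 8: eval (max(lane, 7) < 0)      0xffff
step 9: r0 <- max(max(8, r2), (r1 * r0)) 0xffff
step 10: r1 <- (max(lane, lane) % 3)  0xffff

Answer: 11 steps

r2: 16,14,12,14,16,18,24,28,32,36,40,44,48,52,56,60
r0: 16,14,12,14,16,18,24,28,32,36,40,44,48,52,56,60
r1: 0,1,2,0,1,2,0,1,2,0,1,2,0,1,2,0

steps = 11; useful = 160; efficiency = 160/176 = 10/11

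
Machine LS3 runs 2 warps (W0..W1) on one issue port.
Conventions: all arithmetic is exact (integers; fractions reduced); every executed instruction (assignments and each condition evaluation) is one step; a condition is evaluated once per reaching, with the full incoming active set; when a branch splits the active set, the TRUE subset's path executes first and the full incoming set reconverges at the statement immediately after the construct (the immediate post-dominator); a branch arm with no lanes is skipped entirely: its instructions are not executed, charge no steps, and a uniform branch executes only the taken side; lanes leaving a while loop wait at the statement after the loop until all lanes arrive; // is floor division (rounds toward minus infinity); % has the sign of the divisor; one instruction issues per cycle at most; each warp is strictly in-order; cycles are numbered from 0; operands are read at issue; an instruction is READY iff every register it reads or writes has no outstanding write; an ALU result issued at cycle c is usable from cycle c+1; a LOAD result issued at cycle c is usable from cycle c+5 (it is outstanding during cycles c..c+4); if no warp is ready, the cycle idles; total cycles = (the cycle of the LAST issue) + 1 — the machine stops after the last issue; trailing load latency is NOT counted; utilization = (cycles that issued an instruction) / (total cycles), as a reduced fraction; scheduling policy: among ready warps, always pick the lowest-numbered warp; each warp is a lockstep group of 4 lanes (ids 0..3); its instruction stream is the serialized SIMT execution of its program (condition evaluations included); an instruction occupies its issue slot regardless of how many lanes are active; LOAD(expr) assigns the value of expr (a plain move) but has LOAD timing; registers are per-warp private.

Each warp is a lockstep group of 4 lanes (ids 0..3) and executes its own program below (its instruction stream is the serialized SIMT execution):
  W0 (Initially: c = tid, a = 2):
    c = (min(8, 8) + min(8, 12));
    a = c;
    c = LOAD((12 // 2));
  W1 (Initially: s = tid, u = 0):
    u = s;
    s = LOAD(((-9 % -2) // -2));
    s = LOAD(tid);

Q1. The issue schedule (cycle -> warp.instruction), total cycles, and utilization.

cycle 0: W0.I0
cycle 1: W0.I1
cycle 2: W0.I2
cycle 3: W1.I0
cycle 4: W1.I1
cycle 5: idle
cycle 6: idle
cycle 7: idle
cycle 8: idle
cycle 9: W1.I2

Answer: 10 cycles, utilization 3/5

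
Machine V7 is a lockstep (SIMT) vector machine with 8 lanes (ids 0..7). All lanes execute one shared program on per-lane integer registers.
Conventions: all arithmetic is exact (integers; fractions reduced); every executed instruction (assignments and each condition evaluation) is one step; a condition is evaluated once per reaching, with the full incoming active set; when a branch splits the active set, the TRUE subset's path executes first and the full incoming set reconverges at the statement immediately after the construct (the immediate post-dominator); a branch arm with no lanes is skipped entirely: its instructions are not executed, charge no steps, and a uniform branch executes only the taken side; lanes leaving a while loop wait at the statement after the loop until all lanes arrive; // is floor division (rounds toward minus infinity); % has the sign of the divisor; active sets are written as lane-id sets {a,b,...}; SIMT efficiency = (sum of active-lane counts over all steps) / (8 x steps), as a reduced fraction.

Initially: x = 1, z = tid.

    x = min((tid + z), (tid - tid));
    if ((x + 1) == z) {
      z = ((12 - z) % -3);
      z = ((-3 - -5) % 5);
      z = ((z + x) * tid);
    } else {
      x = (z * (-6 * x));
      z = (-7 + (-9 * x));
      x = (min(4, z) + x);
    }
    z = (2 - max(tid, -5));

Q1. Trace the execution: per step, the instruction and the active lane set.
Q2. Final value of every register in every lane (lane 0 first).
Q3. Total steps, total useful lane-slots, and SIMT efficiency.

step 0: x <- min((tid + z), (tid - tid)) {0,1,2,3,4,5,6,7}
step 1: eval ((x + 1) == z)          {0,1,2,3,4,5,6,7}
step 2: z <- ((12 - z) % -3)         {1}
step 3: z <- ((-3 - -5) % 5)         {1}
step 4: z <- ((z + x) * tid)         {1}
step 5: x <- (z * (-6 * x))          {0,2,3,4,5,6,7}
step 6: z <- (-7 + (-9 * x))         {0,2,3,4,5,6,7}
step 7: x <- (min(4, z) + x)         {0,2,3,4,5,6,7}
step 8: z <- (2 - max(tid, -5))      {0,1,2,3,4,5,6,7}

Answer: 9 steps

x: -7,0,-7,-7,-7,-7,-7,-7
z: 2,1,0,-1,-2,-3,-4,-5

steps = 9; useful = 48; efficiency = 48/72 = 2/3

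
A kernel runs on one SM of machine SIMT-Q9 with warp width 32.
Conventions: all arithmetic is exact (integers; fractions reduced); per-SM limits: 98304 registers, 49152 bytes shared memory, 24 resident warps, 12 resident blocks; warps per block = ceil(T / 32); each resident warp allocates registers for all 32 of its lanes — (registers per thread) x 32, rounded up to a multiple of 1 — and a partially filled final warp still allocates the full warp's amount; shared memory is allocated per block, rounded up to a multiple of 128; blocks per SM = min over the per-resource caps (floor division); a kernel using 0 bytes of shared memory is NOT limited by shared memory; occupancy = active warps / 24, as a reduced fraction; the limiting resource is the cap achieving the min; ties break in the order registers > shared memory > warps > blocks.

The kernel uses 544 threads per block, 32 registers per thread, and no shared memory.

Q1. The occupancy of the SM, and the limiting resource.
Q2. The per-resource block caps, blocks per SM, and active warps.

Answer: occupancy 17/24, limited by warps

registers: 5 blocks
shared memory: no limit (kernel uses none)
warps: 1 block
blocks: 12 blocks

Answer: 1 block, 17 active warps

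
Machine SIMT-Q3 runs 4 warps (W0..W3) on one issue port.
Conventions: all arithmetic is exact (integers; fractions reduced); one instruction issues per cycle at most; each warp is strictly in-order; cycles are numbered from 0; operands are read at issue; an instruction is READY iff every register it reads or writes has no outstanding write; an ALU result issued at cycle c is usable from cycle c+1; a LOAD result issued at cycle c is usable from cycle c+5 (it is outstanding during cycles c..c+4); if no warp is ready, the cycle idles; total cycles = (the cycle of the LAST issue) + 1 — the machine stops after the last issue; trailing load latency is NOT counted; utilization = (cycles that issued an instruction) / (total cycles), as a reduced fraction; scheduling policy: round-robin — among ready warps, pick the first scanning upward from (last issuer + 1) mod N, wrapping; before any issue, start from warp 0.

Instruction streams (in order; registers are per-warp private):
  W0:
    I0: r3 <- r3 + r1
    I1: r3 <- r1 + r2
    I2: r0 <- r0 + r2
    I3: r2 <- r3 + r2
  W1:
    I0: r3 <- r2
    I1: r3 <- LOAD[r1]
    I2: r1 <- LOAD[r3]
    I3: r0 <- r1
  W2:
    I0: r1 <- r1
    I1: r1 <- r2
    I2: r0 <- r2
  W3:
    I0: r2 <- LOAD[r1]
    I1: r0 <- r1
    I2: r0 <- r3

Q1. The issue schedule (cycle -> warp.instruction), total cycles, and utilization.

cycle 0: W0.I0
cycle 1: W1.I0
cycle 2: W2.I0
cycle 3: W3.I0
cycle 4: W0.I1
cycle 5: W1.I1
cycle 6: W2.I1
cycle 7: W3.I1
cycle 8: W0.I2
cycle 9: W2.I2
cycle 10: W3.I2
cycle 11: W0.I3
cycle 12: W1.I2
cycle 13: idle
cycle 14: idle
cycle 15: idle
cycle 16: idle
cycle 17: W1.I3

Answer: 18 cycles, utilization 7/9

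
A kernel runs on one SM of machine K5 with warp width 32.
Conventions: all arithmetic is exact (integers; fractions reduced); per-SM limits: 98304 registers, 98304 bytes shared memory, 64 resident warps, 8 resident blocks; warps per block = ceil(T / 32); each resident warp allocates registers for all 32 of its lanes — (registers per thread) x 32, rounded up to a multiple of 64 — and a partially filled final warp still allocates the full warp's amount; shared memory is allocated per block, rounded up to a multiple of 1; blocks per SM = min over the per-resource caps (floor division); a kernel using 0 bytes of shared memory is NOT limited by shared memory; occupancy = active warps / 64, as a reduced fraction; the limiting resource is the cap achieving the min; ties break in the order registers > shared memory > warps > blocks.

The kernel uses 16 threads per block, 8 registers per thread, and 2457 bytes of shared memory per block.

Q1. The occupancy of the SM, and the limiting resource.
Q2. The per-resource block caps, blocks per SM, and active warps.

Answer: occupancy 1/8, limited by blocks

registers: 384 blocks
shared memory: 40 blocks
warps: 64 blocks
blocks: 8 blocks

Answer: 8 blocks, 8 active warps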